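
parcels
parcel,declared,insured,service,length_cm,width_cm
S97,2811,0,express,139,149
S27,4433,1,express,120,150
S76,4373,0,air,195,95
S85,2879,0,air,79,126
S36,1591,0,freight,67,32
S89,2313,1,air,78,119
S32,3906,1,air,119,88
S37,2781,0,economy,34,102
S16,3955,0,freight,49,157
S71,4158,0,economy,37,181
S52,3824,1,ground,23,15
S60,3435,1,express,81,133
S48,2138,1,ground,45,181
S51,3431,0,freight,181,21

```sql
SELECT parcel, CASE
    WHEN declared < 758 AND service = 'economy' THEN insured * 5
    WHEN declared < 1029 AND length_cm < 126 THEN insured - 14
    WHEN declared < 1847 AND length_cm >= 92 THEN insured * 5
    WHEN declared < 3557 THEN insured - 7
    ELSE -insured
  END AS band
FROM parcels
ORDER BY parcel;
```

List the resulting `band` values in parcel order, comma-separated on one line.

0, -1, -1, -7, -7, -6, -7, -1, -6, 0, 0, -7, -6, -7

parcel=S16: ELSE → 0
parcel=S27: ELSE → -1
parcel=S32: ELSE → -1
parcel=S36: declared < 3557 → -7
parcel=S37: declared < 3557 → -7
parcel=S48: declared < 3557 → -6
parcel=S51: declared < 3557 → -7
parcel=S52: ELSE → -1
parcel=S60: declared < 3557 → -6
parcel=S71: ELSE → 0
parcel=S76: ELSE → 0
parcel=S85: declared < 3557 → -7
parcel=S89: declared < 3557 → -6
parcel=S97: declared < 3557 → -7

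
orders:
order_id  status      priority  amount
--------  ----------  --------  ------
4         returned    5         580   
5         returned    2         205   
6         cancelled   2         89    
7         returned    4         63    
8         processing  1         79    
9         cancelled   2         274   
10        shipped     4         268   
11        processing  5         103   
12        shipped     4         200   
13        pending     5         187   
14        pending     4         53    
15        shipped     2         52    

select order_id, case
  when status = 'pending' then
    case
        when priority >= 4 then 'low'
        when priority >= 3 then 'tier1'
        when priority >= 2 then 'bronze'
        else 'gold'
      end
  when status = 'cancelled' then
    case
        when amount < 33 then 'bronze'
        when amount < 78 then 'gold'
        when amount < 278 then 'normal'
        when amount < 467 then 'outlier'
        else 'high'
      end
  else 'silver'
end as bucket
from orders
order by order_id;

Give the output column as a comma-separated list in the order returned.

order_id=4: status='returned' → outer ELSE → silver
order_id=5: status='returned' → outer ELSE → silver
order_id=6: status='cancelled' → inner[amount < 278] → normal
order_id=7: status='returned' → outer ELSE → silver
order_id=8: status='processing' → outer ELSE → silver
order_id=9: status='cancelled' → inner[amount < 278] → normal
order_id=10: status='shipped' → outer ELSE → silver
order_id=11: status='processing' → outer ELSE → silver
order_id=12: status='shipped' → outer ELSE → silver
order_id=13: status='pending' → inner[priority >= 4] → low
order_id=14: status='pending' → inner[priority >= 4] → low
order_id=15: status='shipped' → outer ELSE → silver

silver, silver, normal, silver, silver, normal, silver, silver, silver, low, low, silver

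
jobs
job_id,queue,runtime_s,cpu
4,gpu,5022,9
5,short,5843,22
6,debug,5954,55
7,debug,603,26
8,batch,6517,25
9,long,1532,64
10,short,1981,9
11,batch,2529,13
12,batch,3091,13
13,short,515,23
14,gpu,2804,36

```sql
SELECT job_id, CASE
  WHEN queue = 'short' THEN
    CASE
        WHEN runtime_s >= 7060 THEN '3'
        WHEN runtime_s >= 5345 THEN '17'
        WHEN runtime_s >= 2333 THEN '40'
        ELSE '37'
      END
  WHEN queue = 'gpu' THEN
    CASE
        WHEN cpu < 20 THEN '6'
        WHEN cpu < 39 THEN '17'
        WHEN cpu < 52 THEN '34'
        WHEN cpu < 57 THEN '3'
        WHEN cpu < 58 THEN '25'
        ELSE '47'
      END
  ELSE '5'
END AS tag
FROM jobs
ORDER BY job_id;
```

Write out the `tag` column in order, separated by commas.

job_id=4: queue='gpu' → inner[cpu < 20] → 6
job_id=5: queue='short' → inner[runtime_s >= 5345] → 17
job_id=6: queue='debug' → outer ELSE → 5
job_id=7: queue='debug' → outer ELSE → 5
job_id=8: queue='batch' → outer ELSE → 5
job_id=9: queue='long' → outer ELSE → 5
job_id=10: queue='short' → inner[ELSE] → 37
job_id=11: queue='batch' → outer ELSE → 5
job_id=12: queue='batch' → outer ELSE → 5
job_id=13: queue='short' → inner[ELSE] → 37
job_id=14: queue='gpu' → inner[cpu < 39] → 17

6, 17, 5, 5, 5, 5, 37, 5, 5, 37, 17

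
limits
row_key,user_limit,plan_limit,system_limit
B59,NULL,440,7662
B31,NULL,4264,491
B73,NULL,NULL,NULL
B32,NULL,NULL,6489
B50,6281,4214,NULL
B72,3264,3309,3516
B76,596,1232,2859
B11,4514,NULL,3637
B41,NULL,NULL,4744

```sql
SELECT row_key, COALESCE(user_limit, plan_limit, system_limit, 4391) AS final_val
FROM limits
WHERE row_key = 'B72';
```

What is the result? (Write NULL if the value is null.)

row_key = B72: user_limit=3264, plan_limit=3309, system_limit=3516.
user_limit=3264 → 3264

3264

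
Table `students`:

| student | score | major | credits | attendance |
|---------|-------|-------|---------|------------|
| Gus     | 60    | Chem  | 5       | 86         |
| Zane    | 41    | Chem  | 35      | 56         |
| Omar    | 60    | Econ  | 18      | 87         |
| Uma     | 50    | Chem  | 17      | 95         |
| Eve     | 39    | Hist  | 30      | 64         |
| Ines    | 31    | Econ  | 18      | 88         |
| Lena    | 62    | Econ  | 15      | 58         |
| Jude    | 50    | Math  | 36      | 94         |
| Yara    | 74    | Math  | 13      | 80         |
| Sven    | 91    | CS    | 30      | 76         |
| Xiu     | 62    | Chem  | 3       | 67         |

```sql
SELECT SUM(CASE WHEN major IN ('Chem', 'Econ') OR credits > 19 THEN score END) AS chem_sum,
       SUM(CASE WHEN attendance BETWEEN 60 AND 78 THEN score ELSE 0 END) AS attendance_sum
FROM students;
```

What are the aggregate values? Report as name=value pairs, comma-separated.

chem_sum=546, attendance_sum=192

[chem_sum: major IN ('Chem', 'Econ') OR credits > 19]
student=Gus: ✓ → 60
student=Zane: ✓ → 41
student=Omar: ✓ → 60
student=Uma: ✓ → 50
student=Eve: ✓ → 39
student=Ines: ✓ → 31
student=Lena: ✓ → 62
student=Jude: ✓ → 50
student=Yara: ✗
student=Sven: ✓ → 91
student=Xiu: ✓ → 62
chem_sum = 60 + 41 + 60 + 50 + 39 + 31 + 62 + 50 + 91 + 62 = 546
—
[attendance_sum: attendance BETWEEN 60 AND 78]
student=Gus: ✗
student=Zane: ✗
student=Omar: ✗
student=Uma: ✗
student=Eve: ✓ → 39
student=Ines: ✗
student=Lena: ✗
student=Jude: ✗
student=Yara: ✗
student=Sven: ✓ → 91
student=Xiu: ✓ → 62
attendance_sum = 39 + 91 + 62 = 192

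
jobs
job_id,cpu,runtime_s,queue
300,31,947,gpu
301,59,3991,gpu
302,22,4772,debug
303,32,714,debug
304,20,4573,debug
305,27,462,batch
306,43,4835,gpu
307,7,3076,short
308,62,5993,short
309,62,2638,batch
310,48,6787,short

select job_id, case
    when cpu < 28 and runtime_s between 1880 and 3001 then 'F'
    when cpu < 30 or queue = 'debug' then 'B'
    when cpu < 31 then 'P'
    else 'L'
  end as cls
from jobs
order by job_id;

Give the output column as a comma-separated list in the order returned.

L, L, B, B, B, B, L, B, L, L, L

job_id=300: ELSE → L
job_id=301: ELSE → L
job_id=302: cpu < 30 or queue = 'debug' → B
job_id=303: cpu < 30 or queue = 'debug' → B
job_id=304: cpu < 30 or queue = 'debug' → B
job_id=305: cpu < 30 or queue = 'debug' → B
job_id=306: ELSE → L
job_id=307: cpu < 30 or queue = 'debug' → B
job_id=308: ELSE → L
job_id=309: ELSE → L
job_id=310: ELSE → L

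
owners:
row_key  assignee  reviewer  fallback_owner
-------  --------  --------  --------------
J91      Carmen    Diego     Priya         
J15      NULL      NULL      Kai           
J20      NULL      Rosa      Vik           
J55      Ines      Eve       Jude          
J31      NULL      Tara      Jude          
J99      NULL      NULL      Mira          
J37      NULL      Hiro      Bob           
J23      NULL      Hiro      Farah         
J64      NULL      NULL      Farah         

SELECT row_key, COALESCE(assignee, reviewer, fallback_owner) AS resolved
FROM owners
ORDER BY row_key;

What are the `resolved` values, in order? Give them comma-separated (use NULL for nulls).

Kai, Rosa, Hiro, Tara, Hiro, Ines, Farah, Carmen, Mira

row_key=J15: assignee=NULL, reviewer=NULL, fallback_owner=Kai → Kai
row_key=J20: assignee=NULL, reviewer=Rosa → Rosa
row_key=J23: assignee=NULL, reviewer=Hiro → Hiro
row_key=J31: assignee=NULL, reviewer=Tara → Tara
row_key=J37: assignee=NULL, reviewer=Hiro → Hiro
row_key=J55: assignee=Ines → Ines
row_key=J64: assignee=NULL, reviewer=NULL, fallback_owner=Farah → Farah
row_key=J91: assignee=Carmen → Carmen
row_key=J99: assignee=NULL, reviewer=NULL, fallback_owner=Mira → Mira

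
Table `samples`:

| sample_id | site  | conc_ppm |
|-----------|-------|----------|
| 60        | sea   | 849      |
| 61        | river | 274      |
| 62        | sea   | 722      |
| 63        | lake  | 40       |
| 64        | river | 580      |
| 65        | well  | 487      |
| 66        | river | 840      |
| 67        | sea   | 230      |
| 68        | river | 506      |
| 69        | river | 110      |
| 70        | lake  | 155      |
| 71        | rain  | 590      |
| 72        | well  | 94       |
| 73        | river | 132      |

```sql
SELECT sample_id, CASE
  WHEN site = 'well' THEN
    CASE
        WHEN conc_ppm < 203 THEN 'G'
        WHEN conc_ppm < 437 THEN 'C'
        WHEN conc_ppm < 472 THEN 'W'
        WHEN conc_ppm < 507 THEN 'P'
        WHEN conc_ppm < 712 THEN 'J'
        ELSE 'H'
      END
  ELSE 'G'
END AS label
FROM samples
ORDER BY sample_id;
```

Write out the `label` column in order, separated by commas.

G, G, G, G, G, P, G, G, G, G, G, G, G, G

sample_id=60: site='sea' → outer ELSE → G
sample_id=61: site='river' → outer ELSE → G
sample_id=62: site='sea' → outer ELSE → G
sample_id=63: site='lake' → outer ELSE → G
sample_id=64: site='river' → outer ELSE → G
sample_id=65: site='well' → inner[conc_ppm < 507] → P
sample_id=66: site='river' → outer ELSE → G
sample_id=67: site='sea' → outer ELSE → G
sample_id=68: site='river' → outer ELSE → G
sample_id=69: site='river' → outer ELSE → G
sample_id=70: site='lake' → outer ELSE → G
sample_id=71: site='rain' → outer ELSE → G
sample_id=72: site='well' → inner[conc_ppm < 203] → G
sample_id=73: site='river' → outer ELSE → G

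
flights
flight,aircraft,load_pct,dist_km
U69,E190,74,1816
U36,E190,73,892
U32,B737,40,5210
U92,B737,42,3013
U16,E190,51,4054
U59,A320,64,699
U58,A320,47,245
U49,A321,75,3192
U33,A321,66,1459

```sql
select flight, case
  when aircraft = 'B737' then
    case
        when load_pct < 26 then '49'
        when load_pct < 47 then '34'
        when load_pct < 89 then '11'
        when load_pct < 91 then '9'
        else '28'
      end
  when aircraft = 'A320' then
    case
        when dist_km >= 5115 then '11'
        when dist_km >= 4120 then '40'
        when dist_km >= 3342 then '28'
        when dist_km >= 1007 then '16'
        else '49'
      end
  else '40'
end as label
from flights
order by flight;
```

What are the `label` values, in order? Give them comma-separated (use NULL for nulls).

40, 34, 40, 40, 40, 49, 49, 40, 34

flight=U16: aircraft='E190' → outer ELSE → 40
flight=U32: aircraft='B737' → inner[load_pct < 47] → 34
flight=U33: aircraft='A321' → outer ELSE → 40
flight=U36: aircraft='E190' → outer ELSE → 40
flight=U49: aircraft='A321' → outer ELSE → 40
flight=U58: aircraft='A320' → inner[ELSE] → 49
flight=U59: aircraft='A320' → inner[ELSE] → 49
flight=U69: aircraft='E190' → outer ELSE → 40
flight=U92: aircraft='B737' → inner[load_pct < 47] → 34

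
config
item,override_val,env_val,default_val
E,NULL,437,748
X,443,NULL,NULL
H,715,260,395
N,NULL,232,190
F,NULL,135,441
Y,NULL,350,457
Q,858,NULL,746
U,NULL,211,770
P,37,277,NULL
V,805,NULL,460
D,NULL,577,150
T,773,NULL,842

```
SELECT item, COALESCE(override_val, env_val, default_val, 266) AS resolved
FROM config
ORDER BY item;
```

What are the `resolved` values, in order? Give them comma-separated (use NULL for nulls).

item=D: override_val=NULL, env_val=577 → 577
item=E: override_val=NULL, env_val=437 → 437
item=F: override_val=NULL, env_val=135 → 135
item=H: override_val=715 → 715
item=N: override_val=NULL, env_val=232 → 232
item=P: override_val=37 → 37
item=Q: override_val=858 → 858
item=T: override_val=773 → 773
item=U: override_val=NULL, env_val=211 → 211
item=V: override_val=805 → 805
item=X: override_val=443 → 443
item=Y: override_val=NULL, env_val=350 → 350

577, 437, 135, 715, 232, 37, 858, 773, 211, 805, 443, 350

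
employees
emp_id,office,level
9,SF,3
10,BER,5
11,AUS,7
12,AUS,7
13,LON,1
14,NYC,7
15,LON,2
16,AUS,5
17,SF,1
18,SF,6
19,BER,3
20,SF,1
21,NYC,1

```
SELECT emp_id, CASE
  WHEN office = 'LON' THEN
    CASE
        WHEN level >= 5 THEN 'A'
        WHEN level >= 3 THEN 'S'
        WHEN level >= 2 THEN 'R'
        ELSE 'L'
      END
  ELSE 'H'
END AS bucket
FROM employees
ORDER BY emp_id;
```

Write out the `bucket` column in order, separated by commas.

H, H, H, H, L, H, R, H, H, H, H, H, H

emp_id=9: office='SF' → outer ELSE → H
emp_id=10: office='BER' → outer ELSE → H
emp_id=11: office='AUS' → outer ELSE → H
emp_id=12: office='AUS' → outer ELSE → H
emp_id=13: office='LON' → inner[ELSE] → L
emp_id=14: office='NYC' → outer ELSE → H
emp_id=15: office='LON' → inner[level >= 2] → R
emp_id=16: office='AUS' → outer ELSE → H
emp_id=17: office='SF' → outer ELSE → H
emp_id=18: office='SF' → outer ELSE → H
emp_id=19: office='BER' → outer ELSE → H
emp_id=20: office='SF' → outer ELSE → H
emp_id=21: office='NYC' → outer ELSE → H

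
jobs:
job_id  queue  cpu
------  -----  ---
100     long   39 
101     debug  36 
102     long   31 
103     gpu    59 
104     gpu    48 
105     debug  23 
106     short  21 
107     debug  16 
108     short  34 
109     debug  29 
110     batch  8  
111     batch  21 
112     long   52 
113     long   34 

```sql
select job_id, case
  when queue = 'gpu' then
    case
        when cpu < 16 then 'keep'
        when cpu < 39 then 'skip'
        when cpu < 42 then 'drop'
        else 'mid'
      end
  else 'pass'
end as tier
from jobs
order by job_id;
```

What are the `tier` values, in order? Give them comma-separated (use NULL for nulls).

pass, pass, pass, mid, mid, pass, pass, pass, pass, pass, pass, pass, pass, pass

job_id=100: queue='long' → outer ELSE → pass
job_id=101: queue='debug' → outer ELSE → pass
job_id=102: queue='long' → outer ELSE → pass
job_id=103: queue='gpu' → inner[ELSE] → mid
job_id=104: queue='gpu' → inner[ELSE] → mid
job_id=105: queue='debug' → outer ELSE → pass
job_id=106: queue='short' → outer ELSE → pass
job_id=107: queue='debug' → outer ELSE → pass
job_id=108: queue='short' → outer ELSE → pass
job_id=109: queue='debug' → outer ELSE → pass
job_id=110: queue='batch' → outer ELSE → pass
job_id=111: queue='batch' → outer ELSE → pass
job_id=112: queue='long' → outer ELSE → pass
job_id=113: queue='long' → outer ELSE → pass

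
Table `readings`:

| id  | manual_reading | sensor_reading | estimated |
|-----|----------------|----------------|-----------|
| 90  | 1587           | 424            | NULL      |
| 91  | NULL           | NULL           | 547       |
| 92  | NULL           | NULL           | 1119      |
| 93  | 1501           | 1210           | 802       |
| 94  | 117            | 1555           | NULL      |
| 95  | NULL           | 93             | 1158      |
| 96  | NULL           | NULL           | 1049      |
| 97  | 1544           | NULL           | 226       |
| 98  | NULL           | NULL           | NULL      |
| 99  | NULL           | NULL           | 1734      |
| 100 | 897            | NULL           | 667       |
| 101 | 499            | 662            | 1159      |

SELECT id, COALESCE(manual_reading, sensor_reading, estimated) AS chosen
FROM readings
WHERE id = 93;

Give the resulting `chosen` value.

id = 93: manual_reading=1501, sensor_reading=1210, estimated=802.
manual_reading=1501 → 1501

1501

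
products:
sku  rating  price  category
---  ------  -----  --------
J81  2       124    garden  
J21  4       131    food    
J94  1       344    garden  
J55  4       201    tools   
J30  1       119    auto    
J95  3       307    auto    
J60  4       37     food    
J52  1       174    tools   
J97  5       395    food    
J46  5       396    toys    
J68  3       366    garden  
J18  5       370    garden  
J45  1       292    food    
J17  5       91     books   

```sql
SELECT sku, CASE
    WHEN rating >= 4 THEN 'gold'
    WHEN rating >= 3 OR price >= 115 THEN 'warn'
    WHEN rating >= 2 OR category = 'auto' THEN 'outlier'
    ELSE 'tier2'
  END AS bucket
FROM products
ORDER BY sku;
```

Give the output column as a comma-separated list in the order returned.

gold, gold, gold, warn, warn, gold, warn, gold, gold, warn, warn, warn, warn, gold

sku=J17: rating >= 4 → gold
sku=J18: rating >= 4 → gold
sku=J21: rating >= 4 → gold
sku=J30: rating >= 3 OR price >= 115 → warn
sku=J45: rating >= 3 OR price >= 115 → warn
sku=J46: rating >= 4 → gold
sku=J52: rating >= 3 OR price >= 115 → warn
sku=J55: rating >= 4 → gold
sku=J60: rating >= 4 → gold
sku=J68: rating >= 3 OR price >= 115 → warn
sku=J81: rating >= 3 OR price >= 115 → warn
sku=J94: rating >= 3 OR price >= 115 → warn
sku=J95: rating >= 3 OR price >= 115 → warn
sku=J97: rating >= 4 → gold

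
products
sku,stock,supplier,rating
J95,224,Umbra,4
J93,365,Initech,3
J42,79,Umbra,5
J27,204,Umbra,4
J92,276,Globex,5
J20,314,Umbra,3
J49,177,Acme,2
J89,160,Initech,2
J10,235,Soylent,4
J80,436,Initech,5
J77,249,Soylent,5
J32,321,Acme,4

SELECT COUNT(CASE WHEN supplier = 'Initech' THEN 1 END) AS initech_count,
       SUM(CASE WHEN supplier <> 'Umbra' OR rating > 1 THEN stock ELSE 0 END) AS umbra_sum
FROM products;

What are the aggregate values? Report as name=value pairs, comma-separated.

initech_count=3, umbra_sum=3040

[initech_count: supplier = 'Initech']
sku=J95: ✗
sku=J93: ✓ → 1
sku=J42: ✗
sku=J27: ✗
sku=J92: ✗
sku=J20: ✗
sku=J49: ✗
sku=J89: ✓ → 1
sku=J10: ✗
sku=J80: ✓ → 1
sku=J77: ✗
sku=J32: ✗
initech_count = COUNT(1, 1, 1) = 3
—
[umbra_sum: supplier <> 'Umbra' OR rating > 1]
sku=J95: ✓ → 224
sku=J93: ✓ → 365
sku=J42: ✓ → 79
sku=J27: ✓ → 204
sku=J92: ✓ → 276
sku=J20: ✓ → 314
sku=J49: ✓ → 177
sku=J89: ✓ → 160
sku=J10: ✓ → 235
sku=J80: ✓ → 436
sku=J77: ✓ → 249
sku=J32: ✓ → 321
umbra_sum = 224 + 365 + 79 + 204 + 276 + 314 + 177 + 160 + 235 + 436 + 249 + 321 = 3040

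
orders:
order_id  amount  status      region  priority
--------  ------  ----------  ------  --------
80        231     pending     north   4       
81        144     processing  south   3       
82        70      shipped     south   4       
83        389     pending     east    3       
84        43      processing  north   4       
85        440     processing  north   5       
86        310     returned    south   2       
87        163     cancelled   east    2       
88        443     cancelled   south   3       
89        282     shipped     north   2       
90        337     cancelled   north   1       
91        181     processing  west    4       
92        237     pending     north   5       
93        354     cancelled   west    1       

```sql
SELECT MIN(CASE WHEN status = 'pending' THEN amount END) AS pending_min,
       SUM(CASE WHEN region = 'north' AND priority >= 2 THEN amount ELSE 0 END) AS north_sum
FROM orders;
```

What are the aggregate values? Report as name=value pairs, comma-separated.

[pending_min: status = 'pending']
order_id=80: ✓ → 231
order_id=81: ✗
order_id=82: ✗
order_id=83: ✓ → 389
order_id=84: ✗
order_id=85: ✗
order_id=86: ✗
order_id=87: ✗
order_id=88: ✗
order_id=89: ✗
order_id=90: ✗
order_id=91: ✗
order_id=92: ✓ → 237
order_id=93: ✗
pending_min = MIN(231, 389, 237) = 231
—
[north_sum: region = 'north' AND priority >= 2]
order_id=80: ✓ → 231
order_id=81: ✗
order_id=82: ✗
order_id=83: ✗
order_id=84: ✓ → 43
order_id=85: ✓ → 440
order_id=86: ✗
order_id=87: ✗
order_id=88: ✗
order_id=89: ✓ → 282
order_id=90: ✗
order_id=91: ✗
order_id=92: ✓ → 237
order_id=93: ✗
north_sum = 231 + 43 + 440 + 282 + 237 = 1233

pending_min=231, north_sum=1233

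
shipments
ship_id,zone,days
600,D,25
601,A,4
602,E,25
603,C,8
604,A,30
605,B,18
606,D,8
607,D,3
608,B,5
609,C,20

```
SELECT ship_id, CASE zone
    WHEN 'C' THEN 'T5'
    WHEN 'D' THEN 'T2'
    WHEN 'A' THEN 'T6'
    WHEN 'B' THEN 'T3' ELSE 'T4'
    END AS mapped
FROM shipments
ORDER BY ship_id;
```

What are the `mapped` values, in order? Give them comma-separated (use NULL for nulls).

T2, T6, T4, T5, T6, T3, T2, T2, T3, T5

ship_id=600: zone='D' → T2
ship_id=601: zone='A' → T6
ship_id=602: ELSE → T4
ship_id=603: zone='C' → T5
ship_id=604: zone='A' → T6
ship_id=605: zone='B' → T3
ship_id=606: zone='D' → T2
ship_id=607: zone='D' → T2
ship_id=608: zone='B' → T3
ship_id=609: zone='C' → T5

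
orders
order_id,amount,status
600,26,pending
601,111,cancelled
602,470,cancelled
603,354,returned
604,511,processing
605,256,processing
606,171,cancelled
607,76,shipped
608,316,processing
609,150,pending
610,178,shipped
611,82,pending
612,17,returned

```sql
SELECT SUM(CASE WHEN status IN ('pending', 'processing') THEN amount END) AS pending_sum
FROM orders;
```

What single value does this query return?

order_id=600: ✓ → 26
order_id=601: ✗
order_id=602: ✗
order_id=603: ✗
order_id=604: ✓ → 511
order_id=605: ✓ → 256
order_id=606: ✗
order_id=607: ✗
order_id=608: ✓ → 316
order_id=609: ✓ → 150
order_id=610: ✗
order_id=611: ✓ → 82
order_id=612: ✗
pending_sum = 26 + 511 + 256 + 316 + 150 + 82 = 1341

1341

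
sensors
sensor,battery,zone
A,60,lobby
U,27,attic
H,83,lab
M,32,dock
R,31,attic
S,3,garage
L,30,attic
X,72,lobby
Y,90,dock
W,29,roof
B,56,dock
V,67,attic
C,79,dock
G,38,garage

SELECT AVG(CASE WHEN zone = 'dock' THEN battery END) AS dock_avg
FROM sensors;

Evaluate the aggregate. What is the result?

64.25

sensor=A: ✗
sensor=U: ✗
sensor=H: ✗
sensor=M: ✓ → 32
sensor=R: ✗
sensor=S: ✗
sensor=L: ✗
sensor=X: ✗
sensor=Y: ✓ → 90
sensor=W: ✗
sensor=B: ✓ → 56
sensor=V: ✗
sensor=C: ✓ → 79
sensor=G: ✗
dock_avg = (32 + 90 + 56 + 79) / 4 = 64.25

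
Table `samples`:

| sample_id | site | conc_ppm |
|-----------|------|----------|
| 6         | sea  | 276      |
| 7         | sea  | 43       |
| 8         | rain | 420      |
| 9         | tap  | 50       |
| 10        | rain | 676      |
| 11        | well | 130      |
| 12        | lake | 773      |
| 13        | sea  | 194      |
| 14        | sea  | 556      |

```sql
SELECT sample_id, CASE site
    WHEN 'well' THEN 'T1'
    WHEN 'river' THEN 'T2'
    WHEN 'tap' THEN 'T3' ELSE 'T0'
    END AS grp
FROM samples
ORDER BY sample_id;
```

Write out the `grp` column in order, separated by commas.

T0, T0, T0, T3, T0, T1, T0, T0, T0

sample_id=6: ELSE → T0
sample_id=7: ELSE → T0
sample_id=8: ELSE → T0
sample_id=9: site='tap' → T3
sample_id=10: ELSE → T0
sample_id=11: site='well' → T1
sample_id=12: ELSE → T0
sample_id=13: ELSE → T0
sample_id=14: ELSE → T0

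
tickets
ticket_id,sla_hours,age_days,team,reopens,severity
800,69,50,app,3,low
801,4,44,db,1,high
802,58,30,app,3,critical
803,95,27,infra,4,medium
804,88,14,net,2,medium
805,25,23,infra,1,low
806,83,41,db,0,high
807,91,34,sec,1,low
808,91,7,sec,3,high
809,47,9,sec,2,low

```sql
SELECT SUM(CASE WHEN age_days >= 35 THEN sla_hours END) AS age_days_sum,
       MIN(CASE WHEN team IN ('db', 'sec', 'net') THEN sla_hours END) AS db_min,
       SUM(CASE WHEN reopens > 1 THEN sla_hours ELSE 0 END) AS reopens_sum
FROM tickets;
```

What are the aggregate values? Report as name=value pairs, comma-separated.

[age_days_sum: age_days >= 35]
ticket_id=800: ✓ → 69
ticket_id=801: ✓ → 4
ticket_id=802: ✗
ticket_id=803: ✗
ticket_id=804: ✗
ticket_id=805: ✗
ticket_id=806: ✓ → 83
ticket_id=807: ✗
ticket_id=808: ✗
ticket_id=809: ✗
age_days_sum = 69 + 4 + 83 = 156
—
[db_min: team IN ('db', 'sec', 'net')]
ticket_id=800: ✗
ticket_id=801: ✓ → 4
ticket_id=802: ✗
ticket_id=803: ✗
ticket_id=804: ✓ → 88
ticket_id=805: ✗
ticket_id=806: ✓ → 83
ticket_id=807: ✓ → 91
ticket_id=808: ✓ → 91
ticket_id=809: ✓ → 47
db_min = MIN(4, 88, 83, 91, 91, 47) = 4
—
[reopens_sum: reopens > 1]
ticket_id=800: ✓ → 69
ticket_id=801: ✗
ticket_id=802: ✓ → 58
ticket_id=803: ✓ → 95
ticket_id=804: ✓ → 88
ticket_id=805: ✗
ticket_id=806: ✗
ticket_id=807: ✗
ticket_id=808: ✓ → 91
ticket_id=809: ✓ → 47
reopens_sum = 69 + 58 + 95 + 88 + 91 + 47 = 448

age_days_sum=156, db_min=4, reopens_sum=448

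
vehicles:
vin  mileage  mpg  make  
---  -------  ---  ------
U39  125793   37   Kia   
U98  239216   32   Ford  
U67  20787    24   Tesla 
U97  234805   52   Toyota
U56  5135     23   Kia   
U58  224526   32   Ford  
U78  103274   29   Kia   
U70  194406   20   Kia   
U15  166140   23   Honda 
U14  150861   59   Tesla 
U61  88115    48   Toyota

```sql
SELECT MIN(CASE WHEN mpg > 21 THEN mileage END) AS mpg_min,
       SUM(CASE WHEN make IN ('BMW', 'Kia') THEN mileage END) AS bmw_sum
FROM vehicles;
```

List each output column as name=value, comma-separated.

mpg_min=5135, bmw_sum=428608

[mpg_min: mpg > 21]
vin=U39: ✓ → 125793
vin=U98: ✓ → 239216
vin=U67: ✓ → 20787
vin=U97: ✓ → 234805
vin=U56: ✓ → 5135
vin=U58: ✓ → 224526
vin=U78: ✓ → 103274
vin=U70: ✗
vin=U15: ✓ → 166140
vin=U14: ✓ → 150861
vin=U61: ✓ → 88115
mpg_min = MIN(125793, 239216, 20787, 234805, 5135, 224526, 103274, 166140, 150861, 88115) = 5135
—
[bmw_sum: make IN ('BMW', 'Kia')]
vin=U39: ✓ → 125793
vin=U98: ✗
vin=U67: ✗
vin=U97: ✗
vin=U56: ✓ → 5135
vin=U58: ✗
vin=U78: ✓ → 103274
vin=U70: ✓ → 194406
vin=U15: ✗
vin=U14: ✗
vin=U61: ✗
bmw_sum = 125793 + 5135 + 103274 + 194406 = 428608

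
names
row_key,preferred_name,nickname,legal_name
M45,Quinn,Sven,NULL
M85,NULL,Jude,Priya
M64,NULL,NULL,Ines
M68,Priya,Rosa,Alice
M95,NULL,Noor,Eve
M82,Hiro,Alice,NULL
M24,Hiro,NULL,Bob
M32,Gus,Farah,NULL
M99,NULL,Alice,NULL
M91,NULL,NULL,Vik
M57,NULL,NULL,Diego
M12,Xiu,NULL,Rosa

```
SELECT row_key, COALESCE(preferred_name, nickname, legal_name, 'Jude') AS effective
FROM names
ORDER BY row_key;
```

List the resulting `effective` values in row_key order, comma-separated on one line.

row_key=M12: preferred_name=Xiu → Xiu
row_key=M24: preferred_name=Hiro → Hiro
row_key=M32: preferred_name=Gus → Gus
row_key=M45: preferred_name=Quinn → Quinn
row_key=M57: preferred_name=NULL, nickname=NULL, legal_name=Diego → Diego
row_key=M64: preferred_name=NULL, nickname=NULL, legal_name=Ines → Ines
row_key=M68: preferred_name=Priya → Priya
row_key=M82: preferred_name=Hiro → Hiro
row_key=M85: preferred_name=NULL, nickname=Jude → Jude
row_key=M91: preferred_name=NULL, nickname=NULL, legal_name=Vik → Vik
row_key=M95: preferred_name=NULL, nickname=Noor → Noor
row_key=M99: preferred_name=NULL, nickname=Alice → Alice

Xiu, Hiro, Gus, Quinn, Diego, Ines, Priya, Hiro, Jude, Vik, Noor, Alice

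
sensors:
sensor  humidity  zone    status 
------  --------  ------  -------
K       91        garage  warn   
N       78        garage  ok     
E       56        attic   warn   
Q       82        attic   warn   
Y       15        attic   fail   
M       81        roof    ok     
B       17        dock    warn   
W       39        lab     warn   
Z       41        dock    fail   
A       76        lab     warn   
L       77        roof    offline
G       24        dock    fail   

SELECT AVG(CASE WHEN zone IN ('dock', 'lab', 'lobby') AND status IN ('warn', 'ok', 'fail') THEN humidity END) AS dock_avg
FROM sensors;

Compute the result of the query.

sensor=K: ✗
sensor=N: ✗
sensor=E: ✗
sensor=Q: ✗
sensor=Y: ✗
sensor=M: ✗
sensor=B: ✓ → 17
sensor=W: ✓ → 39
sensor=Z: ✓ → 41
sensor=A: ✓ → 76
sensor=L: ✗
sensor=G: ✓ → 24
dock_avg = (17 + 39 + 41 + 76 + 24) / 5 = 39.4

39.4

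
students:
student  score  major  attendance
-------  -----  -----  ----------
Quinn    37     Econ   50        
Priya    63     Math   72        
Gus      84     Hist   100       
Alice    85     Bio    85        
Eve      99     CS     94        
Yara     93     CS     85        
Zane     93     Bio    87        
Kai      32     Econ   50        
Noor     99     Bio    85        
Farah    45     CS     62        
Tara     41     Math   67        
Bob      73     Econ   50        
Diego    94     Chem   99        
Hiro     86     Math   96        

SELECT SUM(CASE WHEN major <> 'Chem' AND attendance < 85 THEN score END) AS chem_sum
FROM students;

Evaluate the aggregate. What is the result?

291

student=Quinn: ✓ → 37
student=Priya: ✓ → 63
student=Gus: ✗
student=Alice: ✗
student=Eve: ✗
student=Yara: ✗
student=Zane: ✗
student=Kai: ✓ → 32
student=Noor: ✗
student=Farah: ✓ → 45
student=Tara: ✓ → 41
student=Bob: ✓ → 73
student=Diego: ✗
student=Hiro: ✗
chem_sum = 37 + 63 + 32 + 45 + 41 + 73 = 291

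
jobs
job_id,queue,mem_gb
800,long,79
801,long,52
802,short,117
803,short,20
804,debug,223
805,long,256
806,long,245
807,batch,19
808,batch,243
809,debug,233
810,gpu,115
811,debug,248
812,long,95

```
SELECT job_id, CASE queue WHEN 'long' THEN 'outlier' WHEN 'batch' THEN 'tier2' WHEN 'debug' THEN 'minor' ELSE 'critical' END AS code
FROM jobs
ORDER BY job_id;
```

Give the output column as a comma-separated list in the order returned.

job_id=800: queue='long' → outlier
job_id=801: queue='long' → outlier
job_id=802: ELSE → critical
job_id=803: ELSE → critical
job_id=804: queue='debug' → minor
job_id=805: queue='long' → outlier
job_id=806: queue='long' → outlier
job_id=807: queue='batch' → tier2
job_id=808: queue='batch' → tier2
job_id=809: queue='debug' → minor
job_id=810: ELSE → critical
job_id=811: queue='debug' → minor
job_id=812: queue='long' → outlier

outlier, outlier, critical, critical, minor, outlier, outlier, tier2, tier2, minor, critical, minor, outlier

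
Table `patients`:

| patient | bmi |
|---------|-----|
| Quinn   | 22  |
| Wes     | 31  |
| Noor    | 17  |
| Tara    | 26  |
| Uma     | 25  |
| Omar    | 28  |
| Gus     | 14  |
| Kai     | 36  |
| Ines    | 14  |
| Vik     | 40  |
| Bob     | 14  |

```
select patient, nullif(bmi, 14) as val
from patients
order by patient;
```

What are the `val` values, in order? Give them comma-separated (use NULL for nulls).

patient=Bob: bmi=14 vs 14: equal → NULL
patient=Gus: bmi=14 vs 14: equal → NULL
patient=Ines: bmi=14 vs 14: equal → NULL
patient=Kai: bmi=36 vs 14: differ → 36
patient=Noor: bmi=17 vs 14: differ → 17
patient=Omar: bmi=28 vs 14: differ → 28
patient=Quinn: bmi=22 vs 14: differ → 22
patient=Tara: bmi=26 vs 14: differ → 26
patient=Uma: bmi=25 vs 14: differ → 25
patient=Vik: bmi=40 vs 14: differ → 40
patient=Wes: bmi=31 vs 14: differ → 31

NULL, NULL, NULL, 36, 17, 28, 22, 26, 25, 40, 31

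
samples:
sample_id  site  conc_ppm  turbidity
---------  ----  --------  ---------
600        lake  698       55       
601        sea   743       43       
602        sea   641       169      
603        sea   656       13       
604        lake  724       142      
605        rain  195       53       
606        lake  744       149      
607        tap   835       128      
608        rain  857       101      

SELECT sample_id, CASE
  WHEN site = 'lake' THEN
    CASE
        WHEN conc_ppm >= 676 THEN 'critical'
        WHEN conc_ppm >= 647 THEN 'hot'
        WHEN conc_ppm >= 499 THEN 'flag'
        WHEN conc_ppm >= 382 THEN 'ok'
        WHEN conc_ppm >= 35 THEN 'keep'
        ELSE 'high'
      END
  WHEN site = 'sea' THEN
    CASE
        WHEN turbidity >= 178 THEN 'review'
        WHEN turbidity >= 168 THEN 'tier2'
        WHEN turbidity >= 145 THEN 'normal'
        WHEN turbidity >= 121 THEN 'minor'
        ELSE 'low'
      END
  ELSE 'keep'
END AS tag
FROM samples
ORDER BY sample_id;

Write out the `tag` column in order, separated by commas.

sample_id=600: site='lake' → inner[conc_ppm >= 676] → critical
sample_id=601: site='sea' → inner[ELSE] → low
sample_id=602: site='sea' → inner[turbidity >= 168] → tier2
sample_id=603: site='sea' → inner[ELSE] → low
sample_id=604: site='lake' → inner[conc_ppm >= 676] → critical
sample_id=605: site='rain' → outer ELSE → keep
sample_id=606: site='lake' → inner[conc_ppm >= 676] → critical
sample_id=607: site='tap' → outer ELSE → keep
sample_id=608: site='rain' → outer ELSE → keep

critical, low, tier2, low, critical, keep, critical, keep, keep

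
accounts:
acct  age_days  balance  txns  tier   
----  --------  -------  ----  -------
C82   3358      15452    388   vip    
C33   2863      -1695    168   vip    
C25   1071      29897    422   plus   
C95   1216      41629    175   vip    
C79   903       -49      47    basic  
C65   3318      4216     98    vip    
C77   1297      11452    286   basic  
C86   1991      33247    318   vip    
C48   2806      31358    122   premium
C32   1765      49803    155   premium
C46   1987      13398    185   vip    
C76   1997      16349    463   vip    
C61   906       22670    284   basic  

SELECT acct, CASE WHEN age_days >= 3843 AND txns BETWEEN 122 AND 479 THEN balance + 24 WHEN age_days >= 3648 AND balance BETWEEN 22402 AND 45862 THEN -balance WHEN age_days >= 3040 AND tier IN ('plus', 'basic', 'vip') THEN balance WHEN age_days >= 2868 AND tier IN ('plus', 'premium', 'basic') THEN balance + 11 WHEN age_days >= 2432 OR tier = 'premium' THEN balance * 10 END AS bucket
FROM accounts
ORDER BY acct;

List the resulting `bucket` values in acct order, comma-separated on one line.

NULL, 498030, -16950, NULL, 313580, NULL, 4216, NULL, NULL, NULL, 15452, NULL, NULL

acct=C25: (no match → NULL) → NULL
acct=C32: age_days >= 2432 OR tier = 'premium' → 498030
acct=C33: age_days >= 2432 OR tier = 'premium' → -16950
acct=C46: (no match → NULL) → NULL
acct=C48: age_days >= 2432 OR tier = 'premium' → 313580
acct=C61: (no match → NULL) → NULL
acct=C65: age_days >= 3040 AND tier IN ('plus', 'basic', 'vip') → 4216
acct=C76: (no match → NULL) → NULL
acct=C77: (no match → NULL) → NULL
acct=C79: (no match → NULL) → NULL
acct=C82: age_days >= 3040 AND tier IN ('plus', 'basic', 'vip') → 15452
acct=C86: (no match → NULL) → NULL
acct=C95: (no match → NULL) → NULL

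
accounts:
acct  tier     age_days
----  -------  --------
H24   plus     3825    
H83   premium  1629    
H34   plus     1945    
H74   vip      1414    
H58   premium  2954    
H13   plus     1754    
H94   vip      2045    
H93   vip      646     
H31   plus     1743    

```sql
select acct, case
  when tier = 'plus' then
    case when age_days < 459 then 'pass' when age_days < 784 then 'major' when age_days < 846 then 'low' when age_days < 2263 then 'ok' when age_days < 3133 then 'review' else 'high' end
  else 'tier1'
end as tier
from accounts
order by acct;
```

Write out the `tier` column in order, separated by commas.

acct=H13: tier='plus' → inner[age_days < 2263] → ok
acct=H24: tier='plus' → inner[ELSE] → high
acct=H31: tier='plus' → inner[age_days < 2263] → ok
acct=H34: tier='plus' → inner[age_days < 2263] → ok
acct=H58: tier='premium' → outer ELSE → tier1
acct=H74: tier='vip' → outer ELSE → tier1
acct=H83: tier='premium' → outer ELSE → tier1
acct=H93: tier='vip' → outer ELSE → tier1
acct=H94: tier='vip' → outer ELSE → tier1

ok, high, ok, ok, tier1, tier1, tier1, tier1, tier1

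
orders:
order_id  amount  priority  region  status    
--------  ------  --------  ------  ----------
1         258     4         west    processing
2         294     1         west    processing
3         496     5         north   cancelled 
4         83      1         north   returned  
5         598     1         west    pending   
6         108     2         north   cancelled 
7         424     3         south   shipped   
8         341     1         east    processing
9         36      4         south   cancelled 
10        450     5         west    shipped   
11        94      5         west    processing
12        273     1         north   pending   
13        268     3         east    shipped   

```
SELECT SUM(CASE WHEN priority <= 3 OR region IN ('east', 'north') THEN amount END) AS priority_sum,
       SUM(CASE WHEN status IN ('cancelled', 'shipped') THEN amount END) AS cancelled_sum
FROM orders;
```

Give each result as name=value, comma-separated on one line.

[priority_sum: priority <= 3 OR region IN ('east', 'north')]
order_id=1: ✗
order_id=2: ✓ → 294
order_id=3: ✓ → 496
order_id=4: ✓ → 83
order_id=5: ✓ → 598
order_id=6: ✓ → 108
order_id=7: ✓ → 424
order_id=8: ✓ → 341
order_id=9: ✗
order_id=10: ✗
order_id=11: ✗
order_id=12: ✓ → 273
order_id=13: ✓ → 268
priority_sum = 294 + 496 + 83 + 598 + 108 + 424 + 341 + 273 + 268 = 2885
—
[cancelled_sum: status IN ('cancelled', 'shipped')]
order_id=1: ✗
order_id=2: ✗
order_id=3: ✓ → 496
order_id=4: ✗
order_id=5: ✗
order_id=6: ✓ → 108
order_id=7: ✓ → 424
order_id=8: ✗
order_id=9: ✓ → 36
order_id=10: ✓ → 450
order_id=11: ✗
order_id=12: ✗
order_id=13: ✓ → 268
cancelled_sum = 496 + 108 + 424 + 36 + 450 + 268 = 1782

priority_sum=2885, cancelled_sum=1782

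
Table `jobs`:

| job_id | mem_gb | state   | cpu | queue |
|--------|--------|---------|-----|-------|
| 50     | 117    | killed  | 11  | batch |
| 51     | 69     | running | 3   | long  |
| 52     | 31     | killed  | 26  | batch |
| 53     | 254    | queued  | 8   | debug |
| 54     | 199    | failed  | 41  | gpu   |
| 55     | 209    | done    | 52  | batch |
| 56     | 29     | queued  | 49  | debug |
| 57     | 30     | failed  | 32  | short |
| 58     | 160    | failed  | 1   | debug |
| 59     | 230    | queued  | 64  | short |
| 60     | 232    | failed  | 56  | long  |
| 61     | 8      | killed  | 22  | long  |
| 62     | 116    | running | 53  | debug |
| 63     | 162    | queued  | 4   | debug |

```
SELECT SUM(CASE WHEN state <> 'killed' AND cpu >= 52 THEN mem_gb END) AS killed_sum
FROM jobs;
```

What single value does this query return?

job_id=50: ✗
job_id=51: ✗
job_id=52: ✗
job_id=53: ✗
job_id=54: ✗
job_id=55: ✓ → 209
job_id=56: ✗
job_id=57: ✗
job_id=58: ✗
job_id=59: ✓ → 230
job_id=60: ✓ → 232
job_id=61: ✗
job_id=62: ✓ → 116
job_id=63: ✗
killed_sum = 209 + 230 + 232 + 116 = 787

787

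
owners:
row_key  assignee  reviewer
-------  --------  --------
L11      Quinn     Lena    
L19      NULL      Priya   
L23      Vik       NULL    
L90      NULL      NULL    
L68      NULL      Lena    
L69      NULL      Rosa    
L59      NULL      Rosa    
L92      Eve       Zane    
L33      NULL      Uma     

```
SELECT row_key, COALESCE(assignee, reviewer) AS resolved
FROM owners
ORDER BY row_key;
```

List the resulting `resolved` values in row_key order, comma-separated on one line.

Quinn, Priya, Vik, Uma, Rosa, Lena, Rosa, NULL, Eve

row_key=L11: assignee=Quinn → Quinn
row_key=L19: assignee=NULL, reviewer=Priya → Priya
row_key=L23: assignee=Vik → Vik
row_key=L33: assignee=NULL, reviewer=Uma → Uma
row_key=L59: assignee=NULL, reviewer=Rosa → Rosa
row_key=L68: assignee=NULL, reviewer=Lena → Lena
row_key=L69: assignee=NULL, reviewer=Rosa → Rosa
row_key=L90: assignee=NULL, reviewer=NULL (all NULL) → NULL
row_key=L92: assignee=Eve → Eve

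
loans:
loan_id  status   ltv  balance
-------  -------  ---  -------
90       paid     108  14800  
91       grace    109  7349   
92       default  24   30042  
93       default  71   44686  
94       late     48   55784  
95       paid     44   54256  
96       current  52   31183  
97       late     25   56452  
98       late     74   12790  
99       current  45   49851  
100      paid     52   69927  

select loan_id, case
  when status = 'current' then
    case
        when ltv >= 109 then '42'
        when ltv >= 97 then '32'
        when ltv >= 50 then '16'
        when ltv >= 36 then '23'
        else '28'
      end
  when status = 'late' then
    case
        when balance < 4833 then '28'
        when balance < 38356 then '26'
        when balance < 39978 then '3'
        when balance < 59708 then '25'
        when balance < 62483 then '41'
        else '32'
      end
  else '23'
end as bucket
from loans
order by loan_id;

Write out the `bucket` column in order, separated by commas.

loan_id=90: status='paid' → outer ELSE → 23
loan_id=91: status='grace' → outer ELSE → 23
loan_id=92: status='default' → outer ELSE → 23
loan_id=93: status='default' → outer ELSE → 23
loan_id=94: status='late' → inner[balance < 59708] → 25
loan_id=95: status='paid' → outer ELSE → 23
loan_id=96: status='current' → inner[ltv >= 50] → 16
loan_id=97: status='late' → inner[balance < 59708] → 25
loan_id=98: status='late' → inner[balance < 38356] → 26
loan_id=99: status='current' → inner[ltv >= 36] → 23
loan_id=100: status='paid' → outer ELSE → 23

23, 23, 23, 23, 25, 23, 16, 25, 26, 23, 23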